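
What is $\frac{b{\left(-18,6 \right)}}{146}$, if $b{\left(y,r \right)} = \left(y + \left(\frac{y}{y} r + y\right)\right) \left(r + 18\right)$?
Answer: $- \frac{360}{73} \approx -4.9315$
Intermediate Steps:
$b{\left(y,r \right)} = \left(18 + r\right) \left(r + 2 y\right)$ ($b{\left(y,r \right)} = \left(y + \left(1 r + y\right)\right) \left(18 + r\right) = \left(y + \left(r + y\right)\right) \left(18 + r\right) = \left(r + 2 y\right) \left(18 + r\right) = \left(18 + r\right) \left(r + 2 y\right)$)
$\frac{b{\left(-18,6 \right)}}{146} = \frac{6^{2} + 18 \cdot 6 + 36 \left(-18\right) + 2 \cdot 6 \left(-18\right)}{146} = \left(36 + 108 - 648 - 216\right) \frac{1}{146} = \left(-720\right) \frac{1}{146} = - \frac{360}{73}$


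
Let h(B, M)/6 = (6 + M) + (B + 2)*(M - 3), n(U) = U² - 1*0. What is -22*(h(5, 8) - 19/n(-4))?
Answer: -51535/8 ≈ -6441.9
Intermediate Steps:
n(U) = U² (n(U) = U² + 0 = U²)
h(B, M) = 36 + 6*M + 6*(-3 + M)*(2 + B) (h(B, M) = 6*((6 + M) + (B + 2)*(M - 3)) = 6*((6 + M) + (2 + B)*(-3 + M)) = 6*((6 + M) + (-3 + M)*(2 + B)) = 6*(6 + M + (-3 + M)*(2 + B)) = 36 + 6*M + 6*(-3 + M)*(2 + B))
-22*(h(5, 8) - 19/n(-4)) = -22*((-18*5 + 18*8 + 6*5*8) - 19/((-4)²)) = -22*((-90 + 144 + 240) - 19/16) = -22*(294 - 19*1/16) = -22*(294 - 19/16) = -22*4685/16 = -51535/8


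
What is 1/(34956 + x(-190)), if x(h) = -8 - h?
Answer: 1/35138 ≈ 2.8459e-5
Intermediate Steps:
1/(34956 + x(-190)) = 1/(34956 + (-8 - 1*(-190))) = 1/(34956 + (-8 + 190)) = 1/(34956 + 182) = 1/35138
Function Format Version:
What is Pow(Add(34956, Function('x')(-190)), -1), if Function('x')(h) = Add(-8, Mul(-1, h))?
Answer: Rational(1, 35138) ≈ 2.8459e-5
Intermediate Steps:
Pow(Add(34956, Function('x')(-190)), -1) = Pow(Add(34956, Add(-8, Mul(-1, -190))), -1) = Pow(Add(34956, Add(-8, 190)), -1) = Pow(Add(34956, 182), -1) = Pow(35138, -1) = Rational(1, 35138)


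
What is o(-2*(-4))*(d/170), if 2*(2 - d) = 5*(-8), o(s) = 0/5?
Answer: 0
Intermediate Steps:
o(s) = 0 (o(s) = 0*(⅕) = 0)
d = 22 (d = 2 - 5*(-8)/2 = 2 - ½*(-40) = 2 + 20 = 22)
o(-2*(-4))*(d/170) = 0*(22/170) = 0*(22*(1/170)) = 0*(11/85) = 0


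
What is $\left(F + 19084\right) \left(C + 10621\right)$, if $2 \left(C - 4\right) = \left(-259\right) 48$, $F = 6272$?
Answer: $111794604$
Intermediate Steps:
$C = -6212$ ($C = 4 + \frac{\left(-259\right) 48}{2} = 4 + \frac{1}{2} \left(-12432\right) = 4 - 6216 = -6212$)
$\left(F + 19084\right) \left(C + 10621\right) = \left(6272 + 19084\right) \left(-6212 + 10621\right) = 25356 \cdot 4409 = 111794604$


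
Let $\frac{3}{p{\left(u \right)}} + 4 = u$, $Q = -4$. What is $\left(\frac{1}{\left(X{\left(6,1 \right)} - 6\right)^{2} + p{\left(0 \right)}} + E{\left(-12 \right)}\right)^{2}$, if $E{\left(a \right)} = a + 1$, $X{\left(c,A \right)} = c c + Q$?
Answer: $\frac{882505849}{7295401} \approx 120.97$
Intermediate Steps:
$X{\left(c,A \right)} = -4 + c^{2}$ ($X{\left(c,A \right)} = c c - 4 = c^{2} - 4 = -4 + c^{2}$)
$p{\left(u \right)} = \frac{3}{-4 + u}$
$E{\left(a \right)} = 1 + a$
$\left(\frac{1}{\left(X{\left(6,1 \right)} - 6\right)^{2} + p{\left(0 \right)}} + E{\left(-12 \right)}\right)^{2} = \left(\frac{1}{\left(\left(-4 + 6^{2}\right) - 6\right)^{2} + \frac{3}{-4 + 0}} + \left(1 - 12\right)\right)^{2} = \left(\frac{1}{\left(\left(-4 + 36\right) - 6\right)^{2} + \frac{3}{-4}} - 11\right)^{2} = \left(\frac{1}{\left(32 - 6\right)^{2} + 3 \left(- \frac{1}{4}\right)} - 11\right)^{2} = \left(\frac{1}{26^{2} - \frac{3}{4}} - 11\right)^{2} = \left(\frac{1}{676 - \frac{3}{4}} - 11\right)^{2} = \left(\frac{1}{\frac{2701}{4}} - 11\right)^{2} = \left(\frac{4}{2701} - 11\right)^{2} = \left(- \frac{29707}{2701}\right)^{2} = \frac{882505849}{7295401}$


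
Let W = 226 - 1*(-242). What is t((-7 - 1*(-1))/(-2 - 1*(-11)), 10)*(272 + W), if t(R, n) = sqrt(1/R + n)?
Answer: 370*sqrt(34) ≈ 2157.5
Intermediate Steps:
t(R, n) = sqrt(n + 1/R)
W = 468 (W = 226 + 242 = 468)
t((-7 - 1*(-1))/(-2 - 1*(-11)), 10)*(272 + W) = sqrt(10 + 1/((-7 - 1*(-1))/(-2 - 1*(-11))))*(272 + 468) = sqrt(10 + 1/((-7 + 1)/(-2 + 11)))*740 = sqrt(10 + 1/(-6/9))*740 = sqrt(10 + 1/(-6*1/9))*740 = sqrt(10 + 1/(-2/3))*740 = sqrt(10 - 3/2)*740 = sqrt(17/2)*740 = (sqrt(34)/2)*740 = 370*sqrt(34)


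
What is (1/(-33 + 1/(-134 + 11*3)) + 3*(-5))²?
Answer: 2511112321/11115556 ≈ 225.91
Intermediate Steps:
(1/(-33 + 1/(-134 + 11*3)) + 3*(-5))² = (1/(-33 + 1/(-134 + 33)) - 15)² = (1/(-33 + 1/(-101)) - 15)² = (1/(-33 - 1/101) - 15)² = (1/(-3334/101) - 15)² = (-101/3334 - 15)² = (-50111/3334)² = 2511112321/11115556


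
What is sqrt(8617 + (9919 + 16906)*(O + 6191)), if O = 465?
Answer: sqrt(178555817) ≈ 13362.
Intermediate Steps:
sqrt(8617 + (9919 + 16906)*(O + 6191)) = sqrt(8617 + (9919 + 16906)*(465 + 6191)) = sqrt(8617 + 26825*6656) = sqrt(8617 + 178547200) = sqrt(178555817)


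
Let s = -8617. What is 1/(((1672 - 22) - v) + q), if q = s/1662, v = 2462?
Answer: -1662/1358161 ≈ -0.0012237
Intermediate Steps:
q = -8617/1662 ≈ -5.1847
1/(((1672 - 22) - v) + q) = 1/(((1672 - 22) - 1*2462) - 8617/1662) = 1/((1650 - 2462) - 8617/1662) = 1/(-812 - 8617/1662) = 1/(-1358161/1662) = -1662/1358161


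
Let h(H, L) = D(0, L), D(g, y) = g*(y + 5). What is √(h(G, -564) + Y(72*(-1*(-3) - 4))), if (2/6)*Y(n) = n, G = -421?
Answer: 6*I*√6 ≈ 14.697*I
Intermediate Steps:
D(g, y) = g*(5 + y)
h(H, L) = 0 (h(H, L) = 0*(5 + L) = 0)
Y(n) = 3*n
√(h(G, -564) + Y(72*(-1*(-3) - 4))) = √(0 + 3*(72*(-1*(-3) - 4))) = √(0 + 3*(72*(3 - 4))) = √(0 + 3*(72*(-1))) = √(0 + 3*(-72)) = √(0 - 216) = √(-216) = 6*I*√6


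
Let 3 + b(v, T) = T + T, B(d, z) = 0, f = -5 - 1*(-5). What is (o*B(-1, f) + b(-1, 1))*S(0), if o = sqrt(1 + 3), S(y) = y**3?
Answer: 0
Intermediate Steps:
f = 0 (f = -5 + 5 = 0)
o = 2 (o = sqrt(4) = 2)
b(v, T) = -3 + 2*T (b(v, T) = -3 + (T + T) = -3 + 2*T)
(o*B(-1, f) + b(-1, 1))*S(0) = (2*0 + (-3 + 2*1))*0**3 = (0 + (-3 + 2))*0 = (0 - 1)*0 = -1*0 = 0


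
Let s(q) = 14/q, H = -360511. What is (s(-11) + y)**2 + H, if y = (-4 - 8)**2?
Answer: -41156931/121 ≈ -3.4014e+5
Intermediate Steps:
y = 144 (y = (-12)**2 = 144)
(s(-11) + y)**2 + H = (14/(-11) + 144)**2 - 360511 = (14*(-1/11) + 144)**2 - 360511 = (-14/11 + 144)**2 - 360511 = (1570/11)**2 - 360511 = 2464900/121 - 360511 = -41156931/121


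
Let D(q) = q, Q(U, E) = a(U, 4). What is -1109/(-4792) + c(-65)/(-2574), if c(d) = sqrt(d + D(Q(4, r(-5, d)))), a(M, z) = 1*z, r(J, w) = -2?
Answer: 1109/4792 - I*sqrt(61)/2574 ≈ 0.23143 - 0.0030343*I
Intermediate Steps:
a(M, z) = z
Q(U, E) = 4
c(d) = sqrt(4 + d) (c(d) = sqrt(d + 4) = sqrt(4 + d))
-1109/(-4792) + c(-65)/(-2574) = -1109/(-4792) + sqrt(4 - 65)/(-2574) = -1109*(-1/4792) + sqrt(-61)*(-1/2574) = 1109/4792 + (I*sqrt(61))*(-1/2574) = 1109/4792 - I*sqrt(61)/2574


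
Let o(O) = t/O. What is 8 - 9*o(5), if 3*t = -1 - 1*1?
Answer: 46/5 ≈ 9.2000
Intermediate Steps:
t = -⅔ (t = (-1 - 1*1)/3 = (-1 - 1)/3 = (⅓)*(-2) = -⅔ ≈ -0.66667)
o(O) = -2/(3*O)
8 - 9*o(5) = 8 - (-6)/5 = 8 - 9*(-2/15) = 8 + 6/5 = 46/5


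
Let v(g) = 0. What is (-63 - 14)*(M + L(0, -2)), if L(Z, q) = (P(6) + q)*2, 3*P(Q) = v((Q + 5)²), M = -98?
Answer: 7854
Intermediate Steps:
P(Q) = 0 (P(Q) = (⅓)*0 = 0)
L(Z, q) = 2*q (L(Z, q) = (0 + q)*2 = q*2 = 2*q)
(-63 - 14)*(M + L(0, -2)) = (-63 - 14)*(-98 + 2*(-2)) = -77*(-98 - 4) = -77*(-102) = 7854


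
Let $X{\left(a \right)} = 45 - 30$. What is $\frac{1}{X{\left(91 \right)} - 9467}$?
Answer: $- \frac{1}{9452} \approx -0.0001058$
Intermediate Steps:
$X{\left(a \right)} = 15$
$\frac{1}{X{\left(91 \right)} - 9467} = \frac{1}{15 - 9467} = \frac{1}{-9452} = - \frac{1}{9452}$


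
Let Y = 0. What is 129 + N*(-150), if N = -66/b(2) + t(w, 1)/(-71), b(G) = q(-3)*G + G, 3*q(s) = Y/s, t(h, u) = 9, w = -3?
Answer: 361959/71 ≈ 5098.0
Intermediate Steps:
q(s) = 0 (q(s) = (0/s)/3 = (⅓)*0 = 0)
b(G) = G (b(G) = 0*G + G = 0 + G = G)
N = -2352/71 (N = -66/2 + 9/(-71) = -66*½ + 9*(-1/71) = -33 - 9/71 = -2352/71 ≈ -33.127)
129 + N*(-150) = 129 - 2352/71*(-150) = 129 + 352800/71 = 361959/71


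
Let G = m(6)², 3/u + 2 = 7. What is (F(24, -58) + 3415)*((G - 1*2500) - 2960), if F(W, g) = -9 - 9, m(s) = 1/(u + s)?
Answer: -20198273255/1089 ≈ -1.8548e+7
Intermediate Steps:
u = ⅗ (u = 3/(-2 + 7) = 3/5 = 3*(⅕) = ⅗ ≈ 0.60000)
m(s) = 1/(⅗ + s)
F(W, g) = -18
G = 25/1089 (G = (5/(3 + 5*6))² = (5/(3 + 30))² = (5/33)² = 25/1089 ≈ 0.022957)
(F(24, -58) + 3415)*((G - 1*2500) - 2960) = (-18 + 3415)*((25/1089 - 1*2500) - 2960) = 3397*((25/1089 - 2500) - 2960) = 3397*(-2722475/1089 - 2960) = 3397*(-5945915/1089) = -20198273255/1089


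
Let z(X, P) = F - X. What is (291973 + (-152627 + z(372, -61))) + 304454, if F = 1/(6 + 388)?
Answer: 174710633/394 ≈ 4.4343e+5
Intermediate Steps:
F = 1/394 ≈ 0.0025381
z(X, P) = 1/394 - X
(291973 + (-152627 + z(372, -61))) + 304454 = (291973 + (-152627 + (1/394 - 1*372))) + 304454 = (291973 + (-152627 + (1/394 - 372))) + 304454 = (291973 + (-152627 - 146567/394)) + 304454 = (291973 - 60281605/394) + 304454 = 54755757/394 + 304454 = 174710633/394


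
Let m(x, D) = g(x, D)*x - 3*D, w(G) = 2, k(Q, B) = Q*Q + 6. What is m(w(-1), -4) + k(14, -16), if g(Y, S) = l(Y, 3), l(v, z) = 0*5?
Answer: 214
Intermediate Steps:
l(v, z) = 0
k(Q, B) = 6 + Q² (k(Q, B) = Q² + 6 = 6 + Q²)
g(Y, S) = 0
m(x, D) = -3*D (m(x, D) = 0*x - 3*D = 0 - 3*D = -3*D)
m(w(-1), -4) + k(14, -16) = -3*(-4) + (6 + 14²) = 12 + (6 + 196) = 12 + 202 = 214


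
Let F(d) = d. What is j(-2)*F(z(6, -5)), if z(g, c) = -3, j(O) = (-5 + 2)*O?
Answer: -18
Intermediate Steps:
j(O) = -3*O
j(-2)*F(z(6, -5)) = -3*(-2)*(-3) = 6*(-3) = -18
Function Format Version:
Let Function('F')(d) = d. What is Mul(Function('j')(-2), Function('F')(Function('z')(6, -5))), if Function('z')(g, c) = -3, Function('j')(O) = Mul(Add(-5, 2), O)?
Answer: -18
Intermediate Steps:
Function('j')(O) = Mul(-3, O)
Mul(Function('j')(-2), Function('F')(Function('z')(6, -5))) = Mul(Mul(-3, -2), -3) = Mul(6, -3) = -18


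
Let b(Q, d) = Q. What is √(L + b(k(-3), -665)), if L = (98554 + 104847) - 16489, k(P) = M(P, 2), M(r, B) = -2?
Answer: √186910 ≈ 432.33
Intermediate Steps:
k(P) = -2
L = 186912 (L = 203401 - 16489 = 186912)
√(L + b(k(-3), -665)) = √(186912 - 2) = √186910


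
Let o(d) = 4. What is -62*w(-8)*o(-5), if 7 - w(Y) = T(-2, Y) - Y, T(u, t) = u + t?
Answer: -2232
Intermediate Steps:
T(u, t) = t + u
w(Y) = 9 (w(Y) = 7 - ((Y - 2) - Y) = 7 - ((-2 + Y) - Y) = 7 - 1*(-2) = 7 + 2 = 9)
-62*w(-8)*o(-5) = -558*4 = -62*36 = -2232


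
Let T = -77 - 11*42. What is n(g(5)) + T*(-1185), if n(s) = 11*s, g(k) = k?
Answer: 638770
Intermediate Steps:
T = -539 (T = -77 - 462 = -539)
n(g(5)) + T*(-1185) = 11*5 - 539*(-1185) = 55 + 638715 = 638770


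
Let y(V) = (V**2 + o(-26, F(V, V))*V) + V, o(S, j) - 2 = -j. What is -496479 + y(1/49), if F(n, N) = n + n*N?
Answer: -58410250669/117649 ≈ -4.9648e+5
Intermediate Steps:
F(n, N) = n + N*n
o(S, j) = 2 - j
y(V) = V + V**2 + V*(2 - V*(1 + V)) (y(V) = (V**2 + (2 - V*(1 + V))*V) + V = (V**2 + V*(2 - V*(1 + V))) + V = V + V**2 + V*(2 - V*(1 + V)))
-496479 + y(1/49) = -496479 + (3 - (1/49)**2)/49 = -496479 + (3 - 1*1/2401)/49 = -496479 + (3 - 1/2401)/49 = -496479 + (1/49)*(7202/2401) = -496479 + 7202/117649 = -58410250669/117649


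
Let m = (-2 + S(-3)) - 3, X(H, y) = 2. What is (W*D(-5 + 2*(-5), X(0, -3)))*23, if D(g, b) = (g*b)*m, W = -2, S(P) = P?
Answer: -11040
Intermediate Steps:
m = -8 (m = (-2 - 3) - 3 = -5 - 3 = -8)
D(g, b) = -8*b*g (D(g, b) = (g*b)*(-8) = (b*g)*(-8) = -8*b*g)
(W*D(-5 + 2*(-5), X(0, -3)))*23 = -(-16)*2*(-5 + 2*(-5))*23 = -(-16)*2*(-5 - 10)*23 = -(-16)*2*(-15)*23 = -2*240*23 = -480*23 = -11040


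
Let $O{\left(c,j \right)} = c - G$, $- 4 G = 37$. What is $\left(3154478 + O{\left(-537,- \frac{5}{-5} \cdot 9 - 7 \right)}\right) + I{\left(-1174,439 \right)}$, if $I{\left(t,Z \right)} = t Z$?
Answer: $\frac{10554257}{4} \approx 2.6386 \cdot 10^{6}$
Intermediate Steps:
$G = - \frac{37}{4}$ ($G = \left(- \frac{1}{4}\right) 37 = - \frac{37}{4} \approx -9.25$)
$O{\left(c,j \right)} = \frac{37}{4} + c$ ($O{\left(c,j \right)} = c - - \frac{37}{4} = c + \frac{37}{4} = \frac{37}{4} + c$)
$I{\left(t,Z \right)} = Z t$
$\left(3154478 + O{\left(-537,- \frac{5}{-5} \cdot 9 - 7 \right)}\right) + I{\left(-1174,439 \right)} = \left(3154478 + \left(\frac{37}{4} - 537\right)\right) + 439 \left(-1174\right) = \left(3154478 - \frac{2111}{4}\right) - 515386 = \frac{12615801}{4} - 515386 = \frac{10554257}{4}$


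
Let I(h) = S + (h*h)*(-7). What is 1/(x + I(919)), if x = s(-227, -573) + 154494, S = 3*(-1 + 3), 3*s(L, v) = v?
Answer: -1/5757618 ≈ -1.7368e-7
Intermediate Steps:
s(L, v) = v/3
S = 6 (S = 3*2 = 6)
I(h) = 6 - 7*h² (I(h) = 6 + (h*h)*(-7) = 6 + h²*(-7) = 6 - 7*h²)
x = 154303 (x = (⅓)*(-573) + 154494 = -191 + 154494 = 154303)
1/(x + I(919)) = 1/(154303 + (6 - 7*919²)) = 1/(154303 + (6 - 7*844561)) = 1/(154303 + (6 - 5911927)) = 1/(154303 - 5911921) = 1/(-5757618) = -1/5757618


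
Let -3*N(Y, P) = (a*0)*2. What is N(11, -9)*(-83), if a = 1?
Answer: 0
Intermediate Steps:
N(Y, P) = 0 (N(Y, P) = -1*0*2/3 = -0*2 = -⅓*0 = 0)
N(11, -9)*(-83) = 0*(-83) = 0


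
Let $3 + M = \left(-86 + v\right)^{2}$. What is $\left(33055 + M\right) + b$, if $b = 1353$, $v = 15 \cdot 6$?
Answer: $34421$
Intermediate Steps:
$v = 90$
$M = 13$ ($M = -3 + \left(-86 + 90\right)^{2} = -3 + 4^{2} = -3 + 16 = 13$)
$\left(33055 + M\right) + b = \left(33055 + 13\right) + 1353 = 33068 + 1353 = 34421$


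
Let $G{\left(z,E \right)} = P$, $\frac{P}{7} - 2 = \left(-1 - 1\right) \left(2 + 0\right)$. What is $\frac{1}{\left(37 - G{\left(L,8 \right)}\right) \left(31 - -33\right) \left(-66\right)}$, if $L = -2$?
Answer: $- \frac{1}{215424} \approx -4.642 \cdot 10^{-6}$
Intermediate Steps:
$P = -14$ ($P = 14 + 7 \left(-1 - 1\right) \left(2 + 0\right) = 14 + 7 \left(\left(-2\right) 2\right) = 14 + 7 \left(-4\right) = 14 - 28 = -14$)
$G{\left(z,E \right)} = -14$
$\frac{1}{\left(37 - G{\left(L,8 \right)}\right) \left(31 - -33\right) \left(-66\right)} = \frac{1}{\left(37 - -14\right) \left(31 - -33\right) \left(-66\right)} = \frac{1}{\left(37 + 14\right) \left(31 + 33\right) \left(-66\right)} = \frac{1}{51 \cdot 64 \left(-66\right)} = \frac{1}{3264 \left(-66\right)} = \frac{1}{-215424} = - \frac{1}{215424}$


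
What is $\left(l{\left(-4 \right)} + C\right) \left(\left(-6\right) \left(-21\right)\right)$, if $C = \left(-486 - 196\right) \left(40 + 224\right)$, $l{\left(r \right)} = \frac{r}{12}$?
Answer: $-22686090$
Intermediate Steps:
$l{\left(r \right)} = \frac{r}{12}$ ($l{\left(r \right)} = r \frac{1}{12} = \frac{r}{12}$)
$C = -180048$ ($C = \left(-682\right) 264 = -180048$)
$\left(l{\left(-4 \right)} + C\right) \left(\left(-6\right) \left(-21\right)\right) = \left(\frac{1}{12} \left(-4\right) - 180048\right) \left(\left(-6\right) \left(-21\right)\right) = \left(- \frac{1}{3} - 180048\right) 126 = \left(- \frac{540145}{3}\right) 126 = -22686090$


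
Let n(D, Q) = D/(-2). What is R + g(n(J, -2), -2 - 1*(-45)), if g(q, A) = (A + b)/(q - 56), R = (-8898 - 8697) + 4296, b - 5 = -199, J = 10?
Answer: -811088/61 ≈ -13297.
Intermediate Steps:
b = -194 (b = 5 - 199 = -194)
n(D, Q) = -D/2 (n(D, Q) = D*(-1/2) = -D/2)
R = -13299 (R = -17595 + 4296 = -13299)
g(q, A) = (-194 + A)/(-56 + q) (g(q, A) = (A - 194)/(q - 56) = (-194 + A)/(-56 + q))
R + g(n(J, -2), -2 - 1*(-45)) = -13299 + (-194 + (-2 - 1*(-45)))/(-56 - 1/2*10) = -13299 + (-194 + (-2 + 45))/(-56 - 5) = -13299 + (-194 + 43)/(-61) = -13299 - 1/61*(-151) = -13299 + 151/61 = -811088/61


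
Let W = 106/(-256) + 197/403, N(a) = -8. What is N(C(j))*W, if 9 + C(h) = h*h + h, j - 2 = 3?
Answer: -3857/6448 ≈ -0.59817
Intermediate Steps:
j = 5 (j = 2 + 3 = 5)
C(h) = -9 + h + h² (C(h) = -9 + (h*h + h) = -9 + (h² + h) = -9 + (h + h²) = -9 + h + h²)
W = 3857/51584 (W = 106*(-1/256) + 197*(1/403) = -53/128 + 197/403 = 3857/51584 ≈ 0.074771)
N(C(j))*W = -8*3857/51584 = -3857/6448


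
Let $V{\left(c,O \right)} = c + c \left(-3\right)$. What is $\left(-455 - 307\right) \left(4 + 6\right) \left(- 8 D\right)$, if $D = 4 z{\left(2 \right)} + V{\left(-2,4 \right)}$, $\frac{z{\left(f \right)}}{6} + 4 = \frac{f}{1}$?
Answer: $-2682240$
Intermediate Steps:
$V{\left(c,O \right)} = - 2 c$ ($V{\left(c,O \right)} = c - 3 c = - 2 c$)
$z{\left(f \right)} = -24 + 6 f$ ($z{\left(f \right)} = -24 + 6 \frac{f}{1} = -24 + 6 f 1 = -24 + 6 f$)
$D = -44$ ($D = 4 \left(-24 + 6 \cdot 2\right) - -4 = 4 \left(-24 + 12\right) + 4 = 4 \left(-12\right) + 4 = -48 + 4 = -44$)
$\left(-455 - 307\right) \left(4 + 6\right) \left(- 8 D\right) = \left(-455 - 307\right) \left(4 + 6\right) \left(\left(-8\right) \left(-44\right)\right) = - 762 \cdot 10 \cdot 352 = \left(-762\right) 3520 = -2682240$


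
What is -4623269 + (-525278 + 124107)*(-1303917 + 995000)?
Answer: 123923918538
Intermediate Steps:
-4623269 + (-525278 + 124107)*(-1303917 + 995000) = -4623269 - 401171*(-308917) = -4623269 + 123928541807 = 123923918538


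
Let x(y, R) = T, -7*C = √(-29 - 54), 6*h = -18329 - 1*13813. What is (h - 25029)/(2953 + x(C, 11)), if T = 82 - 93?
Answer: -15193/1471 ≈ -10.328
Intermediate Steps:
h = -5357 (h = (-18329 - 1*13813)/6 = (-18329 - 13813)/6 = (⅙)*(-32142) = -5357)
C = -I*√83/7 (C = -√(-29 - 54)/7 = -I*√83/7 ≈ -1.3015*I)
T = -11
x(y, R) = -11
(h - 25029)/(2953 + x(C, 11)) = (-5357 - 25029)/(2953 - 11) = -30386/2942 = -30386*1/2942 = -15193/1471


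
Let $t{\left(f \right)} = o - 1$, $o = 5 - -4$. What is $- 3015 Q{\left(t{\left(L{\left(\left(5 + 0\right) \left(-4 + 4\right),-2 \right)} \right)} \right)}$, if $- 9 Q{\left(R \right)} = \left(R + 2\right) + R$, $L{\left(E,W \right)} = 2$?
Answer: $6030$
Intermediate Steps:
$o = 9$ ($o = 5 + 4 = 9$)
$t{\left(f \right)} = 8$ ($t{\left(f \right)} = 9 - 1 = 8$)
$Q{\left(R \right)} = - \frac{2}{9} - \frac{2 R}{9}$ ($Q{\left(R \right)} = - \frac{\left(R + 2\right) + R}{9} = - \frac{\left(2 + R\right) + R}{9} = - \frac{2 + 2 R}{9} = - \frac{2}{9} - \frac{2 R}{9}$)
$- 3015 Q{\left(t{\left(L{\left(\left(5 + 0\right) \left(-4 + 4\right),-2 \right)} \right)} \right)} = - 3015 \left(- \frac{2}{9} - \frac{16}{9}\right) = \left(-3015\right) \left(-2\right) = 6030$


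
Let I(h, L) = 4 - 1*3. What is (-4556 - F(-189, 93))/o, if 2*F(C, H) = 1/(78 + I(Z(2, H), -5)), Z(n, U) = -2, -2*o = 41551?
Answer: 719849/3282529 ≈ 0.21930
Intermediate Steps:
o = -41551/2 (o = -½*41551 = -41551/2 ≈ -20776.)
I(h, L) = 1 (I(h, L) = 4 - 3 = 1)
F(C, H) = 1/158 (F(C, H) = 1/(2*(78 + 1)) = (½)/79 = (½)*(1/79) = 1/158)
(-4556 - F(-189, 93))/o = (-4556 - 1*1/158)/(-41551/2) = (-4556 - 1/158)*(-2/41551) = -719849/158*(-2/41551) = 719849/3282529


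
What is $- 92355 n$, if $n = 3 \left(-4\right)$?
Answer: $1108260$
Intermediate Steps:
$n = -12$
$- 92355 n = - 92355 \left(-12\right) = \left(-1\right) \left(-1108260\right) = 1108260$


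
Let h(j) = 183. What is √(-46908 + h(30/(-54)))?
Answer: 5*I*√1869 ≈ 216.16*I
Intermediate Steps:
√(-46908 + h(30/(-54))) = √(-46908 + 183) = √(-46725) = 5*I*√1869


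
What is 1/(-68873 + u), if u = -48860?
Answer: -1/117733 ≈ -8.4938e-6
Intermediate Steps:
1/(-68873 + u) = 1/(-68873 - 48860) = 1/(-117733) = -1/117733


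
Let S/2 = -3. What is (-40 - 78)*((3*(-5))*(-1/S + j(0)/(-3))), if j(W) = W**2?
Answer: 295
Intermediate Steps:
S = -6 (S = 2*(-3) = -6)
(-40 - 78)*((3*(-5))*(-1/S + j(0)/(-3))) = (-40 - 78)*((3*(-5))*(-1/(-6) + 0**2/(-3))) = -(-1770)*(-1*(-1/6) + 0*(-1/3)) = -(-1770)*(1/6 + 0) = -(-1770)/6 = -118*(-5/2) = 295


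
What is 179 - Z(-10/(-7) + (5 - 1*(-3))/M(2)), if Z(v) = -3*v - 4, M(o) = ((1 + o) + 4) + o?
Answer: 3989/21 ≈ 189.95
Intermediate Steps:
M(o) = 5 + 2*o (M(o) = (5 + o) + o = 5 + 2*o)
Z(v) = -4 - 3*v
179 - Z(-10/(-7) + (5 - 1*(-3))/M(2)) = 179 - (-4 - 3*(-10/(-7) + (5 - 1*(-3))/(5 + 2*2))) = 179 - (-4 - 3*(-10*(-⅐) + (5 + 3)/(5 + 4))) = 179 - (-4 - 3*(10/7 + 8/9)) = 179 - (-4 - 3*146/63) = 179 - (-4 - 146/21) = 179 - 1*(-230/21) = 179 + 230/21 = 3989/21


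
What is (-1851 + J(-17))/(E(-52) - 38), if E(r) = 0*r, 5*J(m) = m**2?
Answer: 4483/95 ≈ 47.189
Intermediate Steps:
J(m) = m**2/5
E(r) = 0
(-1851 + J(-17))/(E(-52) - 38) = (-1851 + (1/5)*(-17)**2)/(0 - 38) = (-1851 + (1/5)*289)/(-38) = (-1851 + 289/5)*(-1/38) = -8966/5*(-1/38) = 4483/95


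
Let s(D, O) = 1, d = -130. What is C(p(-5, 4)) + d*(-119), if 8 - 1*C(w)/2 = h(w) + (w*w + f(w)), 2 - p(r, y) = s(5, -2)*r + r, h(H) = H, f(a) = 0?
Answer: 15174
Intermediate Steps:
p(r, y) = 2 - 2*r (p(r, y) = 2 - (1*r + r) = 2 - (r + r) = 2 - 2*r)
C(w) = 16 - 2*w - 2*w**2 (C(w) = 16 - 2*(w + (w*w + 0)) = 16 - 2*(w + (w**2 + 0)) = 16 - 2*(w + w**2) = 16 + (-2*w - 2*w**2) = 16 - 2*w - 2*w**2)
C(p(-5, 4)) + d*(-119) = (16 - 2*(2 - 2*(-5)) - 2*(2 - 2*(-5))**2) - 130*(-119) = (16 - 2*(2 + 10) - 2*(2 + 10)**2) + 15470 = (16 - 2*12 - 2*12**2) + 15470 = (16 - 24 - 2*144) + 15470 = (16 - 24 - 288) + 15470 = -296 + 15470 = 15174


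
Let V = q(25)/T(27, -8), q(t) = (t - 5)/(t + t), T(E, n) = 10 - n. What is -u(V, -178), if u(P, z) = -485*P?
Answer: 97/9 ≈ 10.778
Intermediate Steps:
q(t) = (-5 + t)/(2*t) (q(t) = (-5 + t)/((2*t)) = (-5 + t)*(1/(2*t)) = (-5 + t)/(2*t))
V = 1/45 (V = ((½)*(-5 + 25)/25)/(10 - 1*(-8)) = ((½)*(1/25)*20)/(10 + 8) = (⅖)/18 = (⅖)*(1/18) = 1/45 ≈ 0.022222)
-u(V, -178) = -(-485)/45 = -1*(-97/9) = 97/9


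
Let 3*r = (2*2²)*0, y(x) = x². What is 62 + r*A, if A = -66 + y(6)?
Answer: 62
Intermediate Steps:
A = -30 (A = -66 + 6² = -66 + 36 = -30)
r = 0 (r = ((2*2²)*0)/3 = ((2*4)*0)/3 = (8*0)/3 = (⅓)*0 = 0)
62 + r*A = 62 + 0*(-30) = 62 + 0 = 62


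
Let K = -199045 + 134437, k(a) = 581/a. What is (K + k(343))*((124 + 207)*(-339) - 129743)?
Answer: 765949623968/49 ≈ 1.5632e+10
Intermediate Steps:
K = -64608
(K + k(343))*((124 + 207)*(-339) - 129743) = (-64608 + 581/343)*((124 + 207)*(-339) - 129743) = (-64608 + 581*(1/343))*(331*(-339) - 129743) = (-64608 + 83/49)*(-112209 - 129743) = -3165709/49*(-241952) = 765949623968/49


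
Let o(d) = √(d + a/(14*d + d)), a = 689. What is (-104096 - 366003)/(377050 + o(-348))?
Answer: -925249321899000/742110188867249 + 2820594*I*√263501105/742110188867249 ≈ -1.2468 + 6.1697e-5*I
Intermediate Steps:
o(d) = √(d + 689/(15*d)) (o(d) = √(d + 689/(14*d + d)) = √(d + 689/((15*d))) = √(d + 689*(1/(15*d))) = √(d + 689/(15*d)))
(-104096 - 366003)/(377050 + o(-348)) = (-104096 - 366003)/(377050 + √(225*(-348) + 10335/(-348))/15) = -470099/(377050 + √(-78300 + 10335*(-1/348))/15) = -470099/(377050 + √(-78300 - 3445/116)/15) = -470099/(377050 + √(-9086245/116)/15) = -470099/(377050 + (I*√263501105/58)/15) = -470099/(377050 + I*√263501105/870)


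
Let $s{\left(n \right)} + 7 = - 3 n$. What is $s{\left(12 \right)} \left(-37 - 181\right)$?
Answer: $9374$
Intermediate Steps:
$s{\left(n \right)} = -7 - 3 n$
$s{\left(12 \right)} \left(-37 - 181\right) = \left(-7 - 36\right) \left(-37 - 181\right) = \left(-7 - 36\right) \left(-218\right) = \left(-43\right) \left(-218\right) = 9374$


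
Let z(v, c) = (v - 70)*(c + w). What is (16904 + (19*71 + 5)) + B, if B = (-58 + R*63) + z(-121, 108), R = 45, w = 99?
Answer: -18502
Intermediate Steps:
z(v, c) = (-70 + v)*(99 + c) (z(v, c) = (v - 70)*(c + 99) = (-70 + v)*(99 + c))
B = -36760 (B = (-58 + 45*63) + (-6930 - 70*108 + 99*(-121) + 108*(-121)) = (-58 + 2835) + (-6930 - 7560 - 11979 - 13068) = 2777 - 39537 = -36760)
(16904 + (19*71 + 5)) + B = (16904 + (19*71 + 5)) - 36760 = (16904 + (1349 + 5)) - 36760 = (16904 + 1354) - 36760 = 18258 - 36760 = -18502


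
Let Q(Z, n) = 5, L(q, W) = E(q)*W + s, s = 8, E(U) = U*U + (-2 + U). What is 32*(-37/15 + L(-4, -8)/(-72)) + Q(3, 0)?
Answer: -629/15 ≈ -41.933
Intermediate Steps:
E(U) = -2 + U + U² (E(U) = U² + (-2 + U) = -2 + U + U²)
L(q, W) = 8 + W*(-2 + q + q²) (L(q, W) = (-2 + q + q²)*W + 8 = W*(-2 + q + q²) + 8 = 8 + W*(-2 + q + q²))
32*(-37/15 + L(-4, -8)/(-72)) + Q(3, 0) = 32*(-37/15 + (8 - 8*(-2 - 4 + (-4)²))/(-72)) + 5 = 32*(-37*1/15 + (8 - 8*(-2 - 4 + 16))*(-1/72)) + 5 = 32*(-37/15 + (8 - 8*10)*(-1/72)) + 5 = 32*(-37/15 + (8 - 80)*(-1/72)) + 5 = 32*(-37/15 - 72*(-1/72)) + 5 = 32*(-37/15 + 1) + 5 = 32*(-22/15) + 5 = -704/15 + 5 = -629/15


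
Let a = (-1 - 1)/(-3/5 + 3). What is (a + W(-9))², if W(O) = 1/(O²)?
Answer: 17689/26244 ≈ 0.67402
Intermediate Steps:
W(O) = O⁻²
a = -⅚ (a = -2/(-3*⅕ + 3) = -2/(-⅗ + 3) = -2/(12/5) = (5/12)*(-2) = -⅚ ≈ -0.83333)
(a + W(-9))² = (-⅚ + (-9)⁻²)² = (-⅚ + 1/81)² = (-133/162)² = 17689/26244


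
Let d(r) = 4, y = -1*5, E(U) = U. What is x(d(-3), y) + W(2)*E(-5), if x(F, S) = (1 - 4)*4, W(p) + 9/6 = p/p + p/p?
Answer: -29/2 ≈ -14.500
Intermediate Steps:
y = -5
W(p) = 1/2 (W(p) = -3/2 + (p/p + p/p) = -3/2 + (1 + 1) = -3/2 + 2 = 1/2)
x(F, S) = -12 (x(F, S) = -3*4 = -12)
x(d(-3), y) + W(2)*E(-5) = -12 + (1/2)*(-5) = -12 - 5/2 = -29/2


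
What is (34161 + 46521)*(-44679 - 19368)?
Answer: -5167440054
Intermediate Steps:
(34161 + 46521)*(-44679 - 19368) = 80682*(-64047) = -5167440054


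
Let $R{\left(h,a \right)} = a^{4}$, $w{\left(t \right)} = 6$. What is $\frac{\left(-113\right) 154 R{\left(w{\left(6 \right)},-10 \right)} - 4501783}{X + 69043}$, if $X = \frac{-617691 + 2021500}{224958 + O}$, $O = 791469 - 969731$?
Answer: $- \frac{8336253178968}{3225435737} \approx -2584.5$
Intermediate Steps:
$O = -178262$
$X = \frac{1403809}{46696}$ ($X = \frac{-617691 + 2021500}{224958 - 178262} = \frac{1403809}{46696} \approx 30.063$)
$\frac{\left(-113\right) 154 R{\left(w{\left(6 \right)},-10 \right)} - 4501783}{X + 69043} = \frac{\left(-113\right) 154 \left(-10\right)^{4} - 4501783}{\frac{1403809}{46696} + 69043} = \frac{\left(-17402\right) 10000 - 4501783}{\frac{3225435737}{46696}} = \left(-174020000 - 4501783\right) \frac{46696}{3225435737} = \left(-178521783\right) \frac{46696}{3225435737} = - \frac{8336253178968}{3225435737}$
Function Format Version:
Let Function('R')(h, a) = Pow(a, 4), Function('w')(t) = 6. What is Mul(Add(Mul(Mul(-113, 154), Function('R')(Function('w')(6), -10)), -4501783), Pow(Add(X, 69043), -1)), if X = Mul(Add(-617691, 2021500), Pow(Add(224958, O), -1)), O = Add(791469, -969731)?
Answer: Rational(-8336253178968, 3225435737) ≈ -2584.5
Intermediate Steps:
O = -178262
X = Rational(1403809, 46696) (X = Mul(Add(-617691, 2021500), Pow(Add(224958, -178262), -1)) = Mul(1403809, Pow(46696, -1)) = Mul(1403809, Rational(1, 46696)) = Rational(1403809, 46696) ≈ 30.063)
Mul(Add(Mul(Mul(-113, 154), Function('R')(Function('w')(6), -10)), -4501783), Pow(Add(X, 69043), -1)) = Mul(Add(Mul(Mul(-113, 154), Pow(-10, 4)), -4501783), Pow(Add(Rational(1403809, 46696), 69043), -1)) = Mul(Add(Mul(-17402, 10000), -4501783), Pow(Rational(3225435737, 46696), -1)) = Mul(Add(-174020000, -4501783), Rational(46696, 3225435737)) = Mul(-178521783, Rational(46696, 3225435737)) = Rational(-8336253178968, 3225435737)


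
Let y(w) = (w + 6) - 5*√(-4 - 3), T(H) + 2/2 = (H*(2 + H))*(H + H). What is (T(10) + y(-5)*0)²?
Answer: 5755201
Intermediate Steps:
T(H) = -1 + 2*H²*(2 + H) (T(H) = -1 + (H*(2 + H))*(H + H) = -1 + (H*(2 + H))*(2*H) = -1 + 2*H²*(2 + H))
y(w) = 6 + w - 5*I*√7 (y(w) = (6 + w) - 5*I*√7 = 6 + w - 5*I*√7)
(T(10) + y(-5)*0)² = ((-1 + 2*10³ + 4*10²) + (6 - 5 - 5*I*√7)*0)² = ((-1 + 2*1000 + 4*100) + (1 - 5*I*√7)*0)² = ((-1 + 2000 + 400) + 0)² = (2399 + 0)² = 2399² = 5755201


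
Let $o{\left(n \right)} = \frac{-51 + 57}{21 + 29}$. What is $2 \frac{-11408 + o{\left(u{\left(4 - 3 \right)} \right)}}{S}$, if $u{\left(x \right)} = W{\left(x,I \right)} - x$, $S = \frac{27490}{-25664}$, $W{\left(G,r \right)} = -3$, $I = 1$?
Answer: $\frac{7319295808}{343625} \approx 21300.0$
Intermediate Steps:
$S = - \frac{13745}{12832}$ ($S = 27490 \left(- \frac{1}{25664}\right) = - \frac{13745}{12832} \approx -1.0711$)
$u{\left(x \right)} = -3 - x$
$o{\left(n \right)} = \frac{3}{25}$ ($o{\left(n \right)} = \frac{6}{50} = 6 \cdot \frac{1}{50} = \frac{3}{25}$)
$2 \frac{-11408 + o{\left(u{\left(4 - 3 \right)} \right)}}{S} = 2 \frac{-11408 + \frac{3}{25}}{- \frac{13745}{12832}} = 2 \left(\left(- \frac{285197}{25}\right) \left(- \frac{12832}{13745}\right)\right) = 2 \cdot \frac{3659647904}{343625} = \frac{7319295808}{343625}$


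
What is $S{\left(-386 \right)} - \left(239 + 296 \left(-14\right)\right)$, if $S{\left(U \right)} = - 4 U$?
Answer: $5449$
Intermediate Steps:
$S{\left(-386 \right)} - \left(239 + 296 \left(-14\right)\right) = \left(-4\right) \left(-386\right) - \left(239 + 296 \left(-14\right)\right) = 1544 - \left(239 - 4144\right) = 1544 - -3905 = 1544 + 3905 = 5449$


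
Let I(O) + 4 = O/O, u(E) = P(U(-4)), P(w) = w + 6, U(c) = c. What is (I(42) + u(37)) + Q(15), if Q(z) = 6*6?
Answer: 35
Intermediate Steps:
Q(z) = 36
P(w) = 6 + w
u(E) = 2 (u(E) = 6 - 4 = 2)
I(O) = -3 (I(O) = -4 + O/O = -4 + 1 = -3)
(I(42) + u(37)) + Q(15) = (-3 + 2) + 36 = -1 + 36 = 35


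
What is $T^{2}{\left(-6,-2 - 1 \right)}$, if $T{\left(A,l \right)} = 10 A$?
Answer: $3600$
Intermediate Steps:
$T^{2}{\left(-6,-2 - 1 \right)} = \left(10 \left(-6\right)\right)^{2} = \left(-60\right)^{2} = 3600$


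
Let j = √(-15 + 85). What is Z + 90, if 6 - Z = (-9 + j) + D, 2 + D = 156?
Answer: -49 - √70 ≈ -57.367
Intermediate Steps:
D = 154 (D = -2 + 156 = 154)
j = √70 ≈ 8.3666
Z = -139 - √70 (Z = 6 - ((-9 + √70) + 154) = 6 - (145 + √70) = 6 + (-145 - √70) = -139 - √70 ≈ -147.37)
Z + 90 = (-139 - √70) + 90 = -49 - √70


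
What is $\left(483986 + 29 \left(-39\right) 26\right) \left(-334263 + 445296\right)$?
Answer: $50473381140$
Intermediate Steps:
$\left(483986 + 29 \left(-39\right) 26\right) \left(-334263 + 445296\right) = \left(483986 - 29406\right) 111033 = 454580 \cdot 111033 = 50473381140$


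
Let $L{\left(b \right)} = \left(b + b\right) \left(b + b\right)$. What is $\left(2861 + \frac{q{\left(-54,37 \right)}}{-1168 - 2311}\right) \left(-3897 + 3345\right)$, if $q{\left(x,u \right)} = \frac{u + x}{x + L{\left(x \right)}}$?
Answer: $- \frac{10631445903844}{6731865} \approx -1.5793 \cdot 10^{6}$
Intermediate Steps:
$L{\left(b \right)} = 4 b^{2}$ ($L{\left(b \right)} = 2 b 2 b = 4 b^{2}$)
$q{\left(x,u \right)} = \frac{u + x}{x + 4 x^{2}}$
$\left(2861 + \frac{q{\left(-54,37 \right)}}{-1168 - 2311}\right) \left(-3897 + 3345\right) = \left(2861 + \frac{\frac{1}{-54} \frac{1}{1 + 4 \left(-54\right)} \left(37 - 54\right)}{-1168 - 2311}\right) \left(-3897 + 3345\right) = \left(2861 + \frac{\left(- \frac{1}{54}\right) \frac{1}{1 - 216} \left(-17\right)}{-1168 - 2311}\right) \left(-552\right) = \left(2861 + \frac{\left(- \frac{1}{54}\right) \frac{1}{-215} \left(-17\right)}{-3479}\right) \left(-552\right) = \left(2861 + \left(- \frac{1}{54}\right) \left(- \frac{1}{215}\right) \left(-17\right) \left(- \frac{1}{3479}\right)\right) \left(-552\right) = \left(2861 - - \frac{17}{40391190}\right) \left(-552\right) = \left(2861 + \frac{17}{40391190}\right) \left(-552\right) = \frac{115559194607}{40391190} \left(-552\right) = - \frac{10631445903844}{6731865}$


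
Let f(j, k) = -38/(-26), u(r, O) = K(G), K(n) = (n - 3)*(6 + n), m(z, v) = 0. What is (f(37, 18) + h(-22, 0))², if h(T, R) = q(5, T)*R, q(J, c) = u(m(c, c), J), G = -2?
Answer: 361/169 ≈ 2.1361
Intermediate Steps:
K(n) = (-3 + n)*(6 + n)
u(r, O) = -20 (u(r, O) = -18 + (-2)² + 3*(-2) = -18 + 4 - 6 = -20)
q(J, c) = -20
h(T, R) = -20*R
f(j, k) = 19/13 (f(j, k) = -38*(-1/26) = 19/13)
(f(37, 18) + h(-22, 0))² = (19/13 - 20*0)² = (19/13 + 0)² = (19/13)² = 361/169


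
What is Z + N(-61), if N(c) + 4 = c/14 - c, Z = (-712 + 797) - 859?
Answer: -10099/14 ≈ -721.36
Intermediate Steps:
Z = -774 (Z = 85 - 859 = -774)
N(c) = -4 - 13*c/14 (N(c) = -4 + (c/14 - c) = -4 - 13*c/14)
Z + N(-61) = -774 + (-4 - 13/14*(-61)) = -774 + (-4 + 793/14) = -774 + 737/14 = -10099/14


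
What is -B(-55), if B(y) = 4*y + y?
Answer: 275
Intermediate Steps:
B(y) = 5*y
-B(-55) = -5*(-55) = -1*(-275) = 275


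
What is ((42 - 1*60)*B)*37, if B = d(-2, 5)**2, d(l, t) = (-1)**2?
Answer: -666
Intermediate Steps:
d(l, t) = 1
B = 1 (B = 1**2 = 1)
((42 - 1*60)*B)*37 = ((42 - 1*60)*1)*37 = ((42 - 60)*1)*37 = -18*1*37 = -18*37 = -666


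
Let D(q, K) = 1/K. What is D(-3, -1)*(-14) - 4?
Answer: 10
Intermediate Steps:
D(-3, -1)*(-14) - 4 = -14/(-1) - 4 = -1*(-14) - 4 = 14 - 4 = 10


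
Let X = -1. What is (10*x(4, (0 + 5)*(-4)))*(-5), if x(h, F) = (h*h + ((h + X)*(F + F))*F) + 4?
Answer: -121000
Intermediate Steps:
x(h, F) = 4 + h**2 + 2*F**2*(-1 + h) (x(h, F) = (h*h + ((h - 1)*(F + F))*F) + 4 = (h**2 + ((-1 + h)*(2*F))*F) + 4 = (h**2 + (2*F*(-1 + h))*F) + 4 = (h**2 + 2*F**2*(-1 + h)) + 4 = 4 + h**2 + 2*F**2*(-1 + h))
(10*x(4, (0 + 5)*(-4)))*(-5) = (10*(4 + 4**2 - 2*16*(0 + 5)**2 + 2*4*((0 + 5)*(-4))**2))*(-5) = (10*(4 + 16 - 2*(5*(-4))**2 + 2*4*(5*(-4))**2))*(-5) = (10*(4 + 16 - 2*(-20)**2 + 2*4*(-20)**2))*(-5) = (10*(4 + 16 - 2*400 + 2*4*400))*(-5) = (10*(4 + 16 - 800 + 3200))*(-5) = (10*2420)*(-5) = 24200*(-5) = -121000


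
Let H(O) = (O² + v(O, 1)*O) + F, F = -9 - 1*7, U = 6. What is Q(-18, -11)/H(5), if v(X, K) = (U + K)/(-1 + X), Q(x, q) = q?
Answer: -44/71 ≈ -0.61972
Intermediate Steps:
F = -16 (F = -9 - 7 = -16)
v(X, K) = (6 + K)/(-1 + X)
H(O) = -16 + O² + 7*O/(-1 + O) (H(O) = (O² + ((6 + 1)/(-1 + O))*O) - 16 = (O² + (7/(-1 + O))*O) - 16 = (O² + 7*O/(-1 + O)) - 16 = -16 + O² + 7*O/(-1 + O))
Q(-18, -11)/H(5) = -11*(-1 + 5)/(7*5 + (-1 + 5)*(-16 + 5²)) = -11*4/(35 + 4*(-16 + 25)) = -11*4/(35 + 4*9) = -11*4/(35 + 36) = -11/((¼)*71) = -11/71/4 = -11*4/71 = -44/71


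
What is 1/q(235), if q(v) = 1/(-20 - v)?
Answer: -255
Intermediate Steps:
1/q(235) = 1/(-1/(20 + 235)) = 1/(-1/255) = -255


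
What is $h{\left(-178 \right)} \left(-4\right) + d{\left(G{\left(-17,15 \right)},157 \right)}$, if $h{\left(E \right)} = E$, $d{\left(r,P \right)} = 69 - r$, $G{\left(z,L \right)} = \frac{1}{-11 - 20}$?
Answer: $\frac{24212}{31} \approx 781.03$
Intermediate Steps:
$G{\left(z,L \right)} = - \frac{1}{31}$ ($G{\left(z,L \right)} = \frac{1}{-31} = - \frac{1}{31}$)
$h{\left(-178 \right)} \left(-4\right) + d{\left(G{\left(-17,15 \right)},157 \right)} = \left(-178\right) \left(-4\right) + \left(69 - - \frac{1}{31}\right) = 712 + \left(69 + \frac{1}{31}\right) = 712 + \frac{2140}{31} = \frac{24212}{31}$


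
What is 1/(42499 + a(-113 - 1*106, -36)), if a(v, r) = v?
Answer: 1/42280 ≈ 2.3652e-5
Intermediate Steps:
1/(42499 + a(-113 - 1*106, -36)) = 1/(42499 + (-113 - 1*106)) = 1/(42499 + (-113 - 106)) = 1/(42499 - 219) = 1/42280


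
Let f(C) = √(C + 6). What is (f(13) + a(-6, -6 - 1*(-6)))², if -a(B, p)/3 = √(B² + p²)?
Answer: (18 - √19)² ≈ 186.08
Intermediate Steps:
a(B, p) = -3*√(B² + p²)
f(C) = √(6 + C)
(f(13) + a(-6, -6 - 1*(-6)))² = (√(6 + 13) - 3*√((-6)² + (-6 - 1*(-6))²))² = (√19 - 3*√(36 + (-6 + 6)²))² = (√19 - 3*√(36 + 0²))² = (√19 - 3*√(36 + 0))² = (√19 - 3*√36)² = (√19 - 3*6)² = (√19 - 18)² = (-18 + √19)²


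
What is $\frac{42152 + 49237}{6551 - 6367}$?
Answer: $\frac{91389}{184} \approx 496.68$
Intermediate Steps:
$\frac{42152 + 49237}{6551 - 6367} = \frac{91389}{184}$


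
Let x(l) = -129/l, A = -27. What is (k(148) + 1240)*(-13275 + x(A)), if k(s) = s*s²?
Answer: -387321797824/9 ≈ -4.3036e+10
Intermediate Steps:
k(s) = s³
(k(148) + 1240)*(-13275 + x(A)) = (148³ + 1240)*(-13275 - 129/(-27)) = (3241792 + 1240)*(-13275 - 129*(-1/27)) = 3243032*(-13275 + 43/9) = 3243032*(-119432/9) = -387321797824/9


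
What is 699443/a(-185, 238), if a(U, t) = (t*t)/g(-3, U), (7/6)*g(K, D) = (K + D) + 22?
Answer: -174161307/99127 ≈ -1757.0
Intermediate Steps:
g(K, D) = 132/7 + 6*D/7 + 6*K/7 (g(K, D) = 6*((K + D) + 22)/7 = 6*((D + K) + 22)/7 = 6*(22 + D + K)/7 = 132/7 + 6*D/7 + 6*K/7)
a(U, t) = t**2/(114/7 + 6*U/7) (a(U, t) = (t*t)/(132/7 + 6*U/7 + (6/7)*(-3)) = t**2/(132/7 + 6*U/7 - 18/7) = t**2/(114/7 + 6*U/7))
699443/a(-185, 238) = 699443/(((7/6)*238**2/(19 - 185))) = 699443/(((7/6)*56644/(-166))) = 699443/(((7/6)*56644*(-1/166))) = 699443/(-99127/249) = 699443*(-249/99127) = -174161307/99127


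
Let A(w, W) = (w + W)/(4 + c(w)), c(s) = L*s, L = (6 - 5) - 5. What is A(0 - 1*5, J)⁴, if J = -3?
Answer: 1/81 ≈ 0.012346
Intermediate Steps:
L = -4 (L = 1 - 5 = -4)
c(s) = -4*s
A(w, W) = (W + w)/(4 - 4*w) (A(w, W) = (w + W)/(4 - 4*w) = (W + w)/(4 - 4*w))
A(0 - 1*5, J)⁴ = ((-1*(-3) - (0 - 1*5))/(4*(-1 + (0 - 1*5))))⁴ = ((3 - (0 - 5))/(4*(-1 + (0 - 5))))⁴ = ((3 - 1*(-5))/(4*(-1 - 5)))⁴ = ((¼)*(3 + 5)/(-6))⁴ = ((¼)*(-⅙)*8)⁴ = (-⅓)⁴ = 1/81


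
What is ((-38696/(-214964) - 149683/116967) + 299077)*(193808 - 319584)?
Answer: -236454885868761190624/6285923547 ≈ -3.7617e+10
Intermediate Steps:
((-38696/(-214964) - 149683/116967) + 299077)*(193808 - 319584) = ((-38696*(-1/214964) - 149683*1/116967) + 299077)*(-125776) = ((9674/53741 - 149683/116967) + 299077)*(-125776) = (-6912575345/6285923547 + 299077)*(-125776) = (1879968244090774/6285923547)*(-125776) = -236454885868761190624/6285923547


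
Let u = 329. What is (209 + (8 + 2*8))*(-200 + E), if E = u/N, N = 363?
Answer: -16839143/363 ≈ -46389.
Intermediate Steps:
E = 329/363 ≈ 0.90634
(209 + (8 + 2*8))*(-200 + E) = (209 + (8 + 2*8))*(-200 + 329/363) = (209 + (8 + 16))*(-72271/363) = (209 + 24)*(-72271/363) = 233*(-72271/363) = -16839143/363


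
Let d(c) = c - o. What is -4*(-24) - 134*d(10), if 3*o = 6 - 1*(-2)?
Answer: -2660/3 ≈ -886.67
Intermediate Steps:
o = 8/3 (o = (6 - 1*(-2))/3 = (6 + 2)/3 = (1/3)*8 = 8/3 ≈ 2.6667)
d(c) = -8/3 + c (d(c) = c - 1*8/3 = c - 8/3 = -8/3 + c)
-4*(-24) - 134*d(10) = -4*(-24) - 134*(-8/3 + 10) = 96 - 134*22/3 = 96 - 2948/3 = -2660/3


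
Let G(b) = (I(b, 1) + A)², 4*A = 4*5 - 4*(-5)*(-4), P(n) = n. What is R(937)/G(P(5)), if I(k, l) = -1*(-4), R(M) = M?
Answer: 937/121 ≈ 7.7438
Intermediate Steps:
I(k, l) = 4
A = -15 (A = (4*5 - 4*(-5)*(-4))/4 = (20 + 20*(-4))/4 = (20 - 80)/4 = (¼)*(-60) = -15)
G(b) = 121 (G(b) = (4 - 15)² = (-11)² = 121)
R(937)/G(P(5)) = 937/121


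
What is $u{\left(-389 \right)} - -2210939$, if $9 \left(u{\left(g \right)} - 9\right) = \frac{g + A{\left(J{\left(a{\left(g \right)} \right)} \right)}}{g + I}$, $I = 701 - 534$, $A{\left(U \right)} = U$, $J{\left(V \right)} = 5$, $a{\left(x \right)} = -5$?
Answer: $\frac{736245748}{333} \approx 2.2109 \cdot 10^{6}$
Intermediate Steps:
$I = 167$
$u{\left(g \right)} = 9 + \frac{5 + g}{9 \left(167 + g\right)}$ ($u{\left(g \right)} = 9 + \frac{\left(g + 5\right) \frac{1}{g + 167}}{9} = 9 + \frac{\left(5 + g\right) \frac{1}{167 + g}}{9} = 9 + \frac{\frac{1}{167 + g} \left(5 + g\right)}{9} = 9 + \frac{5 + g}{9 \left(167 + g\right)}$)
$u{\left(-389 \right)} - -2210939 = \frac{2 \left(6766 + 41 \left(-389\right)\right)}{9 \left(167 - 389\right)} - -2210939 = \frac{2 \left(6766 - 15949\right)}{9 \left(-222\right)} + 2210939 = \frac{2}{9} \left(- \frac{1}{222}\right) \left(-9183\right) + 2210939 = \frac{3061}{333} + 2210939 = \frac{736245748}{333}$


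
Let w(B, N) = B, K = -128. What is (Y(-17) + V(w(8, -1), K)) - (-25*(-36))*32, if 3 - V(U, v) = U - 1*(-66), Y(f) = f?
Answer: -28888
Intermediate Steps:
V(U, v) = -63 - U (V(U, v) = 3 - (U - 1*(-66)) = 3 - (U + 66) = 3 - (66 + U) = 3 + (-66 - U) = -63 - U)
(Y(-17) + V(w(8, -1), K)) - (-25*(-36))*32 = (-17 + (-63 - 1*8)) - (-25*(-36))*32 = (-17 + (-63 - 8)) - 900*32 = (-17 - 71) - 1*28800 = -88 - 28800 = -28888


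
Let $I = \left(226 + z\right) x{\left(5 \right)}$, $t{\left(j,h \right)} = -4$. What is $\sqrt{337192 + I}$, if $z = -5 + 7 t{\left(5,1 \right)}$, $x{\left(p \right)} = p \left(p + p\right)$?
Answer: $9 \sqrt{4282} \approx 588.93$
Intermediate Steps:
$x{\left(p \right)} = 2 p^{2}$ ($x{\left(p \right)} = p 2 p = 2 p^{2}$)
$z = -33$ ($z = -5 + 7 \left(-4\right) = -5 - 28 = -33$)
$I = 9650$ ($I = \left(226 - 33\right) 2 \cdot 5^{2} = 193 \cdot 2 \cdot 25 = 193 \cdot 50 = 9650$)
$\sqrt{337192 + I} = \sqrt{337192 + 9650} = \sqrt{346842} = 9 \sqrt{4282}$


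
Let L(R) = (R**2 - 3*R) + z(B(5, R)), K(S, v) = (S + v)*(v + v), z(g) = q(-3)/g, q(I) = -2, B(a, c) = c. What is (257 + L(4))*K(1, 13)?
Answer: 94822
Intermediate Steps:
z(g) = -2/g
K(S, v) = 2*v*(S + v) (K(S, v) = (S + v)*(2*v) = 2*v*(S + v))
L(R) = R**2 - 3*R - 2/R (L(R) = (R**2 - 3*R) - 2/R = R**2 - 3*R - 2/R)
(257 + L(4))*K(1, 13) = (257 + (-2 + 4**2*(-3 + 4))/4)*(2*13*(1 + 13)) = (257 + (-2 + 16*1)/4)*(2*13*14) = (257 + (-2 + 16)/4)*364 = (257 + (1/4)*14)*364 = (257 + 7/2)*364 = (521/2)*364 = 94822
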